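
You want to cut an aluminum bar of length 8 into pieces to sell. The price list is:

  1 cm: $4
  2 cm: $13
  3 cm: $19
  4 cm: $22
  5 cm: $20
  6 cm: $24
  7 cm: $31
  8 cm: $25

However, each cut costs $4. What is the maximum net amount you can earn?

43

Consider every possible first cut. net[k] is the best of p[i]+net[k−i] over all sellable i≤k, charging 4 whenever i<k.
net[1] = 4
net[2] = max(4+4-4, 13+0) = 13
net[3] = max(4+13-4, 13+4-4, 19+0) = 19
net[4] = max(4+19-4, 13+13-4, 19+4-4, 22+0) = 22
net[5] = max(4+22-4, 13+19-4, 19+13-4, 22+4-4, 20+0) = 28
net[6] = max(4+28-4, 13+22-4, 19+19-4, 22+13-4, 20+4-4, 24+0) = 34
net[7] = max(4+34-4, 13+28-4, 19+22-4, …, 24+4-4, 31+0) = 37
net[8] = max(4+37-4, 13+34-4, 19+28-4, …, 31+4-4, 25+0) = 43
One optimal plan: pieces 3 + 3 + 2 (2 cuts) → $51 − $8 = $43.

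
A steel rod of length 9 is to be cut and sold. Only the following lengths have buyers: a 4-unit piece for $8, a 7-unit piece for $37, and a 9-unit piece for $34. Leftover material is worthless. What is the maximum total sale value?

37

Consider every possible first cut. r[k] is the best of p[i]+r[k−i] over all sellable i≤k.
r[1] = 0
r[2] = 0
r[3] = 0
r[4] = 8
r[5] = 8
r[6] = 8
r[7] = 37
r[8] = 37
r[9] = 37
One optimal cutting: pieces 7 with 2 units of scrap → $37.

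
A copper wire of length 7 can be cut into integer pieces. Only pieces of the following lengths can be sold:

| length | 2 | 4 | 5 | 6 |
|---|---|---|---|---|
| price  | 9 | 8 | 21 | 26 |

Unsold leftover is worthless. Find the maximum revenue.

30

Let best[k] be the best obtainable value from length k. For each k, try every first piece i and keep the best of price[i] + best[k−i].
best[1] = 0
best[2] = 9
best[3] = 9
best[4] = 18  (first piece 2, then best[2]=9)
best[5] = 21
best[6] = 27  (first piece 2, then best[4]=18)
best[7] = 30  (first piece 2, then best[5]=21)
One optimal cutting: 5 + 2 → €30.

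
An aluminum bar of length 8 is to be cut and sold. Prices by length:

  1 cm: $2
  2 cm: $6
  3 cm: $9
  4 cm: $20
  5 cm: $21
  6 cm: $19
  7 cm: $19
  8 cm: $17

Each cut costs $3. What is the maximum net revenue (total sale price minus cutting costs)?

Consider every possible first cut. r[k] is the best of p[i]+r[k−i] over all sellable i≤k, charging 3 whenever i<k.
r[1] = 2
r[2] = max(2+2-3, 6+0) = 6
r[3] = max(2+6-3, 6+2-3, 9+0) = 9
r[4] = max(2+9-3, 6+6-3, 9+2-3, 20+0) = 20
r[5] = max(2+20-3, 6+9-3, 9+6-3, 20+2-3, 21+0) = 21
r[6] = max(2+21-3, 6+20-3, 9+9-3, 20+6-3, 21+2-3, 19+0) = 23
r[7] = max(2+23-3, 6+21-3, 9+20-3, …, 19+2-3, 19+0) = 26
r[8] = max(2+26-3, 6+23-3, 9+21-3, …, 19+2-3, 17+0) = 37
One optimal plan: pieces 4 + 4 (1 cut) → $40 − $3 = $37.

37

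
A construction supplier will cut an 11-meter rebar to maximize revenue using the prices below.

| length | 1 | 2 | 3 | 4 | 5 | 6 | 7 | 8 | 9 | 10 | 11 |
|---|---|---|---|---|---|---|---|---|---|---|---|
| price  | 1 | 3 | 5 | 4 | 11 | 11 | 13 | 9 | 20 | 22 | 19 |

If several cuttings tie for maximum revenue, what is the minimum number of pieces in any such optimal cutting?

2

Build r[k] bottom-up: r[k] = max over allowed piece i of (p[i] + r[k−i]).
r[1] = 1
r[2] = max(1+1, 3+0) = 3
r[3] = max(1+3, 3+1, 5+0) = 5
r[4] = max(1+5, 3+3, 5+1, 4+0) = 6
r[5] = max(1+6, 3+5, 5+3, 4+1, 11+0) = 11
r[6] = max(1+11, 3+6, 5+5, 4+3, 11+1, 11+0) = 12
r[7] = max(1+12, 3+11, 5+6, …, 11+1, 13+0) = 14
r[8] = max(1+14, 3+12, 5+11, …, 13+1, 9+0) = 16
r[9] = max(1+16, 3+14, 5+12, …, 9+1, 20+0) = 20
r[10] = max(1+20, 3+16, 5+14, …, 20+1, 22+0) = 22
r[11] = max(1+22, 3+20, 5+16, …, 22+1, 19+0) = 23
Maximum revenue is ₹23.
Now minimize piece count subject to staying optimal: for each k, pieces[k] = 1 + min over i with p[i]+r[k−i]=r[k] of pieces[k−i].
pieces[8] = 2
pieces[9] = 1
pieces[10] = 1
pieces[11] = 2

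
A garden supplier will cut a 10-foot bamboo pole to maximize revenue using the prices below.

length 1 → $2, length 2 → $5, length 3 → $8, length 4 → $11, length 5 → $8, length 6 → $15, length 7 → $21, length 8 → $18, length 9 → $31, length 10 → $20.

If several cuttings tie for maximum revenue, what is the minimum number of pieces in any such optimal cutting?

2

Build r[k] bottom-up: r[k] = max over allowed piece i of (p[i] + r[k−i]).
r[1] = 2
r[2] = 5
r[3] = 8
r[4] = 11
r[5] = 13  (first piece 1, then r[4]=11)
r[6] = 16  (first piece 2, then r[4]=11)
r[7] = 21
r[8] = 23  (first piece 1, then r[7]=21)
r[9] = 31
r[10] = 33  (first piece 1, then r[9]=31)
Maximum revenue is $33.
Now minimize piece count subject to staying optimal: for each k, pieces[k] = 1 + min over i with p[i]+r[k−i]=r[k] of pieces[k−i].
pieces[7] = 1
pieces[8] = 2
pieces[9] = 1
pieces[10] = 2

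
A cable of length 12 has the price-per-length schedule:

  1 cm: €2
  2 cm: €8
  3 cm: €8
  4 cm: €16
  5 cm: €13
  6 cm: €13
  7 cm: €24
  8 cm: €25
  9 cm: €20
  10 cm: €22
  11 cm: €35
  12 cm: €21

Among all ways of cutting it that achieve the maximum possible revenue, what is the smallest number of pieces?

Let r[k] be the best obtainable value from length k. For each k, try every first piece i and keep the best of price[i] + r[k−i].
r[1] = 2
r[2] = 8
r[3] = 10  (first piece 1, then r[2]=8)
r[4] = 16  (first piece 2, then r[2]=8)
r[5] = 18  (first piece 1, then r[4]=16)
r[6] = 24  (first piece 2, then r[4]=16)
r[7] = 26  (first piece 1, then r[6]=24)
r[8] = 32  (first piece 2, then r[6]=24)
r[9] = 34  (first piece 1, then r[8]=32)
r[10] = 40  (first piece 2, then r[8]=32)
r[11] = 42  (first piece 1, then r[10]=40)
r[12] = 48  (first piece 2, then r[10]=40)
Maximum revenue is €48.
Now minimize piece count subject to staying optimal: for each k, pieces[k] = 1 + min over i with p[i]+r[k−i]=r[k] of pieces[k−i].
pieces[9] = 3
pieces[10] = 3
pieces[11] = 4
pieces[12] = 3

3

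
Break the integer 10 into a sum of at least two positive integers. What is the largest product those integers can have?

Fill f[k] for k=2..10: at each k try every first piece i and multiply by the better of (k−i) uncut or f[k−i].
f[2] = 1×max(1,0) = 1×1 = 1
f[3] = max(1×2, 2×1) = 2
f[4] = max(1×3, 2×2, 3×1) = 4
f[5] = max(1×4, 2×3, 3×2, 4×1) = 6
f[6] = max(1×6, 2×4, 3×3, 4×2, 5×1) = 9
f[7] = max(1×9, 2×6, 3×4, 4×3, 5×2, 6×1) = 12
f[8] = max(1×12, 2×9, 3×6, …, 6×2, 7×1) = 18
f[9] = max(1×18, 2×12, 3×9, …, 7×2, 8×1) = 27
f[10] = max(1×27, 2×18, 3×12, …, 8×2, 9×1) = 36
One optimal split: 3 + 3 + 2 + 2; product 3×3×2×2 = 36.

36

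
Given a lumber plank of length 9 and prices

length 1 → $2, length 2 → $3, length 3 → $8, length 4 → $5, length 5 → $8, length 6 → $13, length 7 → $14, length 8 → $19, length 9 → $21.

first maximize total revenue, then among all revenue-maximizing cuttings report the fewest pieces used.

Let r[k] be the best obtainable value from length k. For each k, try every first piece i and keep the best of price[i] + r[k−i].
r[1] = 2
r[2] = 4  (first piece 1, then r[1]=2)
r[3] = 8
r[4] = 10  (first piece 1, then r[3]=8)
r[5] = 12  (first piece 1, then r[4]=10)
r[6] = 16  (first piece 3, then r[3]=8)
r[7] = 18  (first piece 1, then r[6]=16)
r[8] = 20  (first piece 1, then r[7]=18)
r[9] = 24  (first piece 3, then r[6]=16)
Maximum revenue is $24.
Now minimize piece count subject to staying optimal: for each k, pieces[k] = 1 + min over i with p[i]+r[k−i]=r[k] of pieces[k−i].
pieces[6] = 2
pieces[7] = 3
pieces[8] = 4
pieces[9] = 3

3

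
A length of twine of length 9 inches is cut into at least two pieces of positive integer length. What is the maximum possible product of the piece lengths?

Let g[k] be the best product for length k (with at least one cut). For each first piece i, the rest contributes max(k−i, g[k−i]).
g[2] = 1×max(1,0) = 1×1 = 1
g[3] = 1×max(2,1) = 1×2 = 2
g[4] = 2×max(2,1) = 2×2 = 4
g[5] = 2×max(3,2) = 2×3 = 6
g[6] = 3×max(3,2) = 3×3 = 9
g[7] = 2×max(5,6) = 2×6 = 12
g[8] = 2×max(6,9) = 2×9 = 18
g[9] = 3×max(6,9) = 3×9 = 27
One optimal split: 3 + 3 + 3; product 3×3×3 = 27.

27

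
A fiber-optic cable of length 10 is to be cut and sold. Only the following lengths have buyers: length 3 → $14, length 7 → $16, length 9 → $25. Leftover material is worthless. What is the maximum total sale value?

42

Let f[k] be the best obtainable value from length k. For each k, try every first piece i and keep the best of price[i] + f[k−i].
f[1] = 0
f[2] = 0
f[3] = 14
f[4] = 14
f[5] = 14
f[6] = 28  (first piece 3, then f[3]=14)
f[7] = 28
f[8] = 28
f[9] = 42  (first piece 3, then f[6]=28)
f[10] = 42
One optimal cutting: pieces 3 + 3 + 3 with 1 meter of scrap → $42.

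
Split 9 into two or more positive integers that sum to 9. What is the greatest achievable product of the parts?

Fill m[k] for k=2..9: at each k try every first piece i and multiply by the better of (k−i) uncut or m[k−i].
m[2] = 1·max(1,0) = 1·1 = 1
m[3] = 1·max(2,1) = 1·2 = 2
m[4] = 2·max(2,1) = 2·2 = 4
m[5] = 2·max(3,2) = 2·3 = 6
m[6] = 3·max(3,2) = 3·3 = 9
m[7] = 2·max(5,6) = 2·6 = 12
m[8] = 2·max(6,9) = 2·9 = 18
m[9] = 3·max(6,9) = 3·9 = 27
One optimal split: 3 + 3 + 3; product 3·3·3 = 27.

27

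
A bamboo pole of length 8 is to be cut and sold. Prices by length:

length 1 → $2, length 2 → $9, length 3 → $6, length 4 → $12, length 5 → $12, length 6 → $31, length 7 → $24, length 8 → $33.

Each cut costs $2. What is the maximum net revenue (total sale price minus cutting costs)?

38

Build r[k] bottom-up: r[k] = max over allowed piece i of (p[i] + r[k−i]) − 2 per cut.
r[1] = 2
r[2] = 9
r[3] = 9  (first piece 1, then r[2]=9)
r[4] = 16  (first piece 2, then r[2]=9)
r[5] = 16  (first piece 1, then r[4]=16)
r[6] = 31
r[7] = 31  (first piece 1, then r[6]=31)
r[8] = 38  (first piece 2, then r[6]=31)
One optimal plan: pieces 6 + 2 (1 cut) → $40 − $2 = $38.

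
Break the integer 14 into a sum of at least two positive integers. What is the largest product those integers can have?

162

Let m[k] be the best product for length k (with at least one cut). For each first piece i, the rest contributes max(k−i, m[k−i]).
Small cases: m[2]=1, m[3]=2, m[4]=4, m[5]=6, m[6]=9, m[7]=12, m[8]=18.
m[9] = max(1×18, 2×12, 3×9, …, 7×2, 8×1) = 27
m[10] = max(1×27, 2×18, 3×12, …, 8×2, 9×1) = 36
m[11] = max(1×36, 2×27, 3×18, …, 9×2, 10×1) = 54
m[12] = max(1×54, 2×36, 3×27, …, 10×2, 11×1) = 81
m[13] = max(1×81, 2×54, 3×36, …, 11×2, 12×1) = 108
m[14] = max(1×108, 2×81, 3×54, …, 12×2, 13×1) = 162
One optimal split: 3 + 3 + 3 + 3 + 2; product 3×3×3×3×2 = 162.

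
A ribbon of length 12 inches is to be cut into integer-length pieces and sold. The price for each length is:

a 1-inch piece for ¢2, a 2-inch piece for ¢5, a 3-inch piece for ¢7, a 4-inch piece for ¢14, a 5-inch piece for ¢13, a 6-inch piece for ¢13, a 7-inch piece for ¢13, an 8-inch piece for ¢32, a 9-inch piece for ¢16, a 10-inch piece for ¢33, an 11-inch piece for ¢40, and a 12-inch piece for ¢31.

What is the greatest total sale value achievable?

Let R[k] be the best obtainable value from length k. For each k, try every first piece i and keep the best of price[i] + R[k−i].
R[1] = 2
R[2] = 5
R[3] = 7  (first piece 1, then R[2]=5)
R[4] = 14
R[5] = 16  (first piece 1, then R[4]=14)
R[6] = 19  (first piece 2, then R[4]=14)
R[7] = 21  (first piece 1, then R[6]=19)
R[8] = 32
R[9] = 34  (first piece 1, then R[8]=32)
R[10] = 37  (first piece 2, then R[8]=32)
R[11] = 40
R[12] = 46  (first piece 4, then R[8]=32)
One optimal cutting: 8 + 4 → ¢32 + ¢14 = ¢46.

46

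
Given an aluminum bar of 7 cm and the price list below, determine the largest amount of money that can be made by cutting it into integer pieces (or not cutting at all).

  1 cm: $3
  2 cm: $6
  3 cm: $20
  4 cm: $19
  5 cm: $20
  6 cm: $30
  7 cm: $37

Build v[k] bottom-up: v[k] = max over allowed piece i of (p[i] + v[k−i]).
v[1] = 3
v[2] = 6  (first piece 1, then v[1]=3)
v[3] = 20
v[4] = 23  (first piece 1, then v[3]=20)
v[5] = 26  (first piece 1, then v[4]=23)
v[6] = 40  (first piece 3, then v[3]=20)
v[7] = 43  (first piece 1, then v[6]=40)
One optimal cutting: 3 + 3 + 1 → $20 + $20 + $3 = $43.

43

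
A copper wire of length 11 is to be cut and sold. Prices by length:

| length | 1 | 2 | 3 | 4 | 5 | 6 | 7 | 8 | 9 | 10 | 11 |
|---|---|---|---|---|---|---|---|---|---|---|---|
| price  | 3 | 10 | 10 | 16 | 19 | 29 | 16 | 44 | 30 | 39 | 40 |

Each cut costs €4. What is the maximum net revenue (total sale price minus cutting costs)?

50

Consider every possible first cut. v[k] is the best of p[i]+v[k−i] over all sellable i≤k, charging 4 whenever i<k.
v[1] = 3
v[2] = 10
v[3] = 10
v[4] = 16  (first piece 2, then v[2]=10)
v[5] = 19
v[6] = 29
v[7] = 28  (first piece 1, then v[6]=29)
v[8] = 44
v[9] = 43  (first piece 1, then v[8]=44)
v[10] = 50  (first piece 2, then v[8]=44)
v[11] = 50  (first piece 3, then v[8]=44)
One optimal plan: pieces 8 + 3 (1 cut) → €54 − €4 = €50.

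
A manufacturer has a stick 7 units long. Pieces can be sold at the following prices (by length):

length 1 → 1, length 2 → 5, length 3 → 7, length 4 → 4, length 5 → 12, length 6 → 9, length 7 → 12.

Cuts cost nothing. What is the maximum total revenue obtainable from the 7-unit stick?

17

Build r[k] bottom-up: r[k] = max over allowed piece i of (p[i] + r[k−i]).
r[1] = 1
r[2] = max(1+1, 5+0) = 5
r[3] = max(1+5, 5+1, 7+0) = 7
r[4] = max(1+7, 5+5, 7+1, 4+0) = 10
r[5] = max(1+10, 5+7, 7+5, 4+1, 12+0) = 12
r[6] = max(1+12, 5+10, 7+7, 4+5, 12+1, 9+0) = 15
r[7] = max(1+15, 5+12, 7+10, …, 9+1, 12+0) = 17
One optimal cutting: 3 + 2 + 2 → 7 + 5 + 5 = 17.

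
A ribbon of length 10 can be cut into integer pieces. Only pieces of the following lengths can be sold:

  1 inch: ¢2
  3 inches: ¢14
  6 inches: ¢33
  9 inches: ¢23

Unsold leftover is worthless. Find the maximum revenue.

Let best[k] be the best obtainable value from length k. For each k, try every first piece i and keep the best of price[i] + best[k−i].
best[1] = 2
best[2] = 4  (first piece 1, then best[1]=2)
best[3] = 14
best[4] = 16  (first piece 1, then best[3]=14)
best[5] = 18  (first piece 1, then best[4]=16)
best[6] = 33
best[7] = 35  (first piece 1, then best[6]=33)
best[8] = 37  (first piece 1, then best[7]=35)
best[9] = 47  (first piece 3, then best[6]=33)
best[10] = 49  (first piece 1, then best[9]=47)
One optimal cutting: 6 + 3 + 1 → ¢49.

49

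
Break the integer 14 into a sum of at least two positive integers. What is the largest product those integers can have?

162

Fill g[k] for k=2..14: at each k try every first piece i and multiply by the better of (k−i) uncut or g[k−i].
g[2] = 1*max(1,0) = 1*1 = 1
g[3] = max(1*2, 2*1) = 2
g[4] = max(1*3, 2*2, 3*1) = 4
g[5] = max(1*4, 2*3, 3*2, 4*1) = 6
g[6] = max(1*6, 2*4, 3*3, 4*2, 5*1) = 9
g[7] = max(1*9, 2*6, 3*4, 4*3, 5*2, 6*1) = 12
g[8] = max(1*12, 2*9, 3*6, …, 6*2, 7*1) = 18
g[9] = max(1*18, 2*12, 3*9, …, 7*2, 8*1) = 27
g[10] = max(1*27, 2*18, 3*12, …, 8*2, 9*1) = 36
g[11] = max(1*36, 2*27, 3*18, …, 9*2, 10*1) = 54
g[12] = max(1*54, 2*36, 3*27, …, 10*2, 11*1) = 81
g[13] = max(1*81, 2*54, 3*36, …, 11*2, 12*1) = 108
g[14] = max(1*108, 2*81, 3*54, …, 12*2, 13*1) = 162
One optimal split: 3 + 3 + 3 + 3 + 2; product 3*3*3*3*2 = 162.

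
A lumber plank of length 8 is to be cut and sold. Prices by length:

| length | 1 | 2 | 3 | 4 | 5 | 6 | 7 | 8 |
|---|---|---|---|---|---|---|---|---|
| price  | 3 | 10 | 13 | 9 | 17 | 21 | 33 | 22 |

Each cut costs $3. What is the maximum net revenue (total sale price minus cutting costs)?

33

Let v[k] be the best obtainable value from length k. For each k, try every first piece i and keep the best of price[i] + v[k−i] minus the 3 cut fee when i<k.
v[1] = 3
v[2] = max(3+3-3, 10+0) = 10
v[3] = max(3+10-3, 10+3-3, 13+0) = 13
v[4] = max(3+13-3, 10+10-3, 13+3-3, 9+0) = 17
v[5] = max(3+17-3, 10+13-3, 13+10-3, 9+3-3, 17+0) = 20
v[6] = max(3+20-3, 10+17-3, 13+13-3, 9+10-3, 17+3-3, 21+0) = 24
v[7] = max(3+24-3, 10+20-3, 13+17-3, …, 21+3-3, 33+0) = 33
v[8] = max(3+33-3, 10+24-3, 13+20-3, …, 33+3-3, 22+0) = 33
One optimal plan: pieces 7 + 1 (1 cut) → $36 − $3 = $33.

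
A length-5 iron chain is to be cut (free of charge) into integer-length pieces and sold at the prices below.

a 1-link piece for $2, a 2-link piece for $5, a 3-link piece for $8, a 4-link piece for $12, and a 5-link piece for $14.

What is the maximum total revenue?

Consider every possible first cut. best[k] is the best of p[i]+best[k−i] over all sellable i≤k.
best[1] = 2
best[2] = max(2+2, 5+0) = 5
best[3] = max(2+5, 5+2, 8+0) = 8
best[4] = max(2+8, 5+5, 8+2, 12+0) = 12
best[5] = max(2+12, 5+8, 8+5, 12+2, 14+0) = 14
One optimal cutting: 4 + 1 → $12 + $2 = $14.

14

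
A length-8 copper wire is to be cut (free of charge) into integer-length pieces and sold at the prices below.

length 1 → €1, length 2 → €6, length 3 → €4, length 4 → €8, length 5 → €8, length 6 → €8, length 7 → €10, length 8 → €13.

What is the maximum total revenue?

Build r[k] bottom-up: r[k] = max over allowed piece i of (p[i] + r[k−i]).
r[1] = 1
r[2] = 6
r[3] = 7  (first piece 1, then r[2]=6)
r[4] = 12  (first piece 2, then r[2]=6)
r[5] = 13  (first piece 1, then r[4]=12)
r[6] = 18  (first piece 2, then r[4]=12)
r[7] = 19  (first piece 1, then r[6]=18)
r[8] = 24  (first piece 2, then r[6]=18)
One optimal cutting: 2 + 2 + 2 + 2 → €6 + €6 + €6 + €6 = €24.

24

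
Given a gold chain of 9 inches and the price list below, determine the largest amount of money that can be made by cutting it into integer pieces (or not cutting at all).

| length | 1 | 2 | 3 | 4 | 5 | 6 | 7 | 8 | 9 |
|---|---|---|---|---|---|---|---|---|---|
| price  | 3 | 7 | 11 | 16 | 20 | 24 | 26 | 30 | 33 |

36

Let R[k] be the best obtainable value from length k. For each k, try every first piece i and keep the best of price[i] + R[k−i].
R[1] = 3
R[2] = 7
R[3] = 11
R[4] = 16
R[5] = 20
R[6] = 24
R[7] = 27  (first piece 1, then R[6]=24)
R[8] = 32  (first piece 4, then R[4]=16)
R[9] = 36  (first piece 4, then R[5]=20)
One optimal cutting: 5 + 4 → $20 + $16 = $36.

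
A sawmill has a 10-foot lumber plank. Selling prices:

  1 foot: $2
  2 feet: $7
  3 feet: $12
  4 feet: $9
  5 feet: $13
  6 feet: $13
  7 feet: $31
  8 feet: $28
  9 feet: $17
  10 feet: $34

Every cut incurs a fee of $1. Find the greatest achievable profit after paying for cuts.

Build net[k] bottom-up: net[k] = max over allowed piece i of (p[i] + net[k−i]) − 1 per cut.
net[1] = 2
net[2] = 7
net[3] = 12
net[4] = 13  (first piece 1, then net[3]=12)
net[5] = 18  (first piece 2, then net[3]=12)
net[6] = 23  (first piece 3, then net[3]=12)
net[7] = 31
net[8] = 32  (first piece 1, then net[7]=31)
net[9] = 37  (first piece 2, then net[7]=31)
net[10] = 42  (first piece 3, then net[7]=31)
One optimal plan: pieces 7 + 3 (1 cut) → $43 − $1 = $42.

42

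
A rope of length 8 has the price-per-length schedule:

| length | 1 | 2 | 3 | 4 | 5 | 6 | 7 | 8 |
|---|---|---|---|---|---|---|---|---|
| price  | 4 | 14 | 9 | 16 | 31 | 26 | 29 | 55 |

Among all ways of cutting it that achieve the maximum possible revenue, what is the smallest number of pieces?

4

Consider every possible first cut. r[k] is the best of p[i]+r[k−i] over all sellable i≤k.
r[1] = 4
r[2] = max(4+4, 14+0) = 14
r[3] = max(4+14, 14+4, 9+0) = 18
r[4] = max(4+18, 14+14, 9+4, 16+0) = 28
r[5] = max(4+28, 14+18, 9+14, 16+4, 31+0) = 32
r[6] = max(4+32, 14+28, 9+18, 16+14, 31+4, 26+0) = 42
r[7] = max(4+42, 14+32, 9+28, …, 26+4, 29+0) = 46
r[8] = max(4+46, 14+42, 9+32, …, 29+4, 55+0) = 56
Maximum revenue is $56.
Now minimize piece count subject to staying optimal: for each k, pieces[k] = 1 + min over i with p[i]+r[k−i]=r[k] of pieces[k−i].
pieces[5] = 3
pieces[6] = 3
pieces[7] = 4
pieces[8] = 4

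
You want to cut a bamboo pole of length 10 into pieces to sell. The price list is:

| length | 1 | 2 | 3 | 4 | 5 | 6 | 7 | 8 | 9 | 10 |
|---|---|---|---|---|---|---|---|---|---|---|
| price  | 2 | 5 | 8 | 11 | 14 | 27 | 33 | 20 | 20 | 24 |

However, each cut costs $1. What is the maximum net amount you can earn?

Consider every possible first cut. v[k] is the best of p[i]+v[k−i] over all sellable i≤k, charging 1 whenever i<k.
v[1] = 2
v[2] = max(2+2-1, 5+0) = 5
v[3] = max(2+5-1, 5+2-1, 8+0) = 8
v[4] = max(2+8-1, 5+5-1, 8+2-1, 11+0) = 11
v[5] = max(2+11-1, 5+8-1, 8+5-1, 11+2-1, 14+0) = 14
v[6] = max(2+14-1, 5+11-1, 8+8-1, 11+5-1, 14+2-1, 27+0) = 27
v[7] = max(2+27-1, 5+14-1, 8+11-1, …, 27+2-1, 33+0) = 33
v[8] = max(2+33-1, 5+27-1, 8+14-1, …, 33+2-1, 20+0) = 34
v[9] = max(2+34-1, 5+33-1, 8+27-1, …, 20+2-1, 20+0) = 37
v[10] = max(2+37-1, 5+34-1, 8+33-1, …, 20+2-1, 24+0) = 40
One optimal plan: pieces 7 + 3 (1 cut) → $41 − $1 = $40.

40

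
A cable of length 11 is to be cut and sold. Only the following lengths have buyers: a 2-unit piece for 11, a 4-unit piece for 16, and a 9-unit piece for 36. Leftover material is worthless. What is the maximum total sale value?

55

Let best[k] be the best obtainable value from length k. For each k, try every first piece i and keep the best of price[i] + best[k−i].
best[1] = 0
best[2] = 11
best[3] = 11
best[4] = max(11+11, 16+0) = 22
best[5] = max(11+11, 16+0) = 22
best[6] = max(11+22, 16+11) = 33
best[7] = max(11+22, 16+11) = 33
best[8] = max(11+33, 16+22) = 44
best[9] = max(11+33, 16+22, 36+0) = 44
best[10] = max(11+44, 16+33, 36+0) = 55
best[11] = max(11+44, 16+33, 36+11) = 55
One optimal cutting: pieces 2 + 2 + 2 + 2 + 2 with 1 unit of scrap → 55.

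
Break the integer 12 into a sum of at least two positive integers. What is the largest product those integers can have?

81

Fill P[k] for k=2..12: at each k try every first piece i and multiply by the better of (k−i) uncut or P[k−i].
P[2] = 1*max(1,0) = 1*1 = 1
P[3] = max(1*2, 2*1) = 2
P[4] = max(1*3, 2*2, 3*1) = 4
P[5] = max(1*4, 2*3, 3*2, 4*1) = 6
P[6] = max(1*6, 2*4, 3*3, 4*2, 5*1) = 9
P[7] = max(1*9, 2*6, 3*4, 4*3, 5*2, 6*1) = 12
P[8] = max(1*12, 2*9, 3*6, …, 6*2, 7*1) = 18
P[9] = max(1*18, 2*12, 3*9, …, 7*2, 8*1) = 27
P[10] = max(1*27, 2*18, 3*12, …, 8*2, 9*1) = 36
P[11] = max(1*36, 2*27, 3*18, …, 9*2, 10*1) = 54
P[12] = max(1*54, 2*36, 3*27, …, 10*2, 11*1) = 81
One optimal split: 3 + 3 + 3 + 3; product 3*3*3*3 = 81.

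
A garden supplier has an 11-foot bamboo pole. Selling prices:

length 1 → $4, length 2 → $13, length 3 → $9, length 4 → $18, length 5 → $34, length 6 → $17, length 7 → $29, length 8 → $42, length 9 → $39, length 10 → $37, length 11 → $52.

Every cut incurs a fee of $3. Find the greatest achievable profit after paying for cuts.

66

Let net[k] be the best obtainable value from length k. For each k, try every first piece i and keep the best of price[i] + net[k−i] minus the 3 cut fee when i<k.
net[1] = 4
net[2] = 13
net[3] = 14  (first piece 1, then net[2]=13)
net[4] = 23  (first piece 2, then net[2]=13)
net[5] = 34
net[6] = 35  (first piece 1, then net[5]=34)
net[7] = 44  (first piece 2, then net[5]=34)
net[8] = 45  (first piece 1, then net[7]=44)
net[9] = 54  (first piece 2, then net[7]=44)
net[10] = 65  (first piece 5, then net[5]=34)
net[11] = 66  (first piece 1, then net[10]=65)
One optimal plan: pieces 5 + 5 + 1 (2 cuts) → $72 − $6 = $66.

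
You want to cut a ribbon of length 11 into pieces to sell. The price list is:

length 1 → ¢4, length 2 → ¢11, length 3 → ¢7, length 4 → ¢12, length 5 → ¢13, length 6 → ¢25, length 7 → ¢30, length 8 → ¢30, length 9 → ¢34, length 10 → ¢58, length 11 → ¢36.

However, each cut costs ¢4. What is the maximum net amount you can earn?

Let v[k] be the best obtainable value from length k. For each k, try every first piece i and keep the best of price[i] + v[k−i] minus the 4 cut fee when i<k.
v[1] = 4
v[2] = max(4+4-4, 11+0) = 11
v[3] = max(4+11-4, 11+4-4, 7+0) = 11
v[4] = max(4+11-4, 11+11-4, 7+4-4, 12+0) = 18
v[5] = max(4+18-4, 11+11-4, 7+11-4, 12+4-4, 13+0) = 18
v[6] = max(4+18-4, 11+18-4, 7+11-4, 12+11-4, 13+4-4, 25+0) = 25
v[7] = max(4+25-4, 11+18-4, 7+18-4, …, 25+4-4, 30+0) = 30
v[8] = max(4+30-4, 11+25-4, 7+18-4, …, 30+4-4, 30+0) = 32
v[9] = max(4+32-4, 11+30-4, 7+25-4, …, 30+4-4, 34+0) = 37
v[10] = max(4+37-4, 11+32-4, 7+30-4, …, 34+4-4, 58+0) = 58
v[11] = max(4+58-4, 11+37-4, 7+32-4, …, 58+4-4, 36+0) = 58
One optimal plan: pieces 10 + 1 (1 cut) → ¢62 − ¢4 = ¢58.

58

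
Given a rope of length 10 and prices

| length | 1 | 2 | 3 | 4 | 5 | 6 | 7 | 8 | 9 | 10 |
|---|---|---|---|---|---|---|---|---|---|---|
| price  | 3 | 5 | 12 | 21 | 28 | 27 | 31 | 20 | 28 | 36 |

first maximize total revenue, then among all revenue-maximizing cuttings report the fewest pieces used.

2

Consider every possible first cut. r[k] is the best of p[i]+r[k−i] over all sellable i≤k.
r[1] = 3
r[2] = 6  (first piece 1, then r[1]=3)
r[3] = 12
r[4] = 21
r[5] = 28
r[6] = 31  (first piece 1, then r[5]=28)
r[7] = 34  (first piece 1, then r[6]=31)
r[8] = 42  (first piece 4, then r[4]=21)
r[9] = 49  (first piece 4, then r[5]=28)
r[10] = 56  (first piece 5, then r[5]=28)
Maximum revenue is $56.
Now minimize piece count subject to staying optimal: for each k, pieces[k] = 1 + min over i with p[i]+r[k−i]=r[k] of pieces[k−i].
pieces[7] = 3
pieces[8] = 2
pieces[9] = 2
pieces[10] = 2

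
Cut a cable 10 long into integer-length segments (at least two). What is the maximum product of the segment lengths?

36

Fill f[k] for k=2..10: at each k try every first piece i and multiply by the better of (k−i) uncut or f[k−i].
f[2] = 1×max(1,0) = 1×1 = 1
f[3] = max(1×2, 2×1) = 2
f[4] = max(1×3, 2×2, 3×1) = 4
f[5] = max(1×4, 2×3, 3×2, 4×1) = 6
f[6] = max(1×6, 2×4, 3×3, 4×2, 5×1) = 9
f[7] = max(1×9, 2×6, 3×4, 4×3, 5×2, 6×1) = 12
f[8] = max(1×12, 2×9, 3×6, …, 6×2, 7×1) = 18
f[9] = max(1×18, 2×12, 3×9, …, 7×2, 8×1) = 27
f[10] = max(1×27, 2×18, 3×12, …, 8×2, 9×1) = 36
One optimal split: 3 + 3 + 2 + 2; product 3×3×2×2 = 36.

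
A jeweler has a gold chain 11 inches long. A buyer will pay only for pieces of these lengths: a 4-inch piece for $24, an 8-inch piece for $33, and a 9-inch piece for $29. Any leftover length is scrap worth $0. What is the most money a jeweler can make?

48

Let best[k] be the best obtainable value from length k. For each k, try every first piece i and keep the best of price[i] + best[k−i].
best[1] = 0
best[2] = 0
best[3] = 0
best[4] = 24
best[5] = 24
best[6] = 24
best[7] = 24
best[8] = 48  (first piece 4, then best[4]=24)
best[9] = 48
best[10] = 48
best[11] = 48
One optimal cutting: pieces 4 + 4 with 3 inches of scrap → $48.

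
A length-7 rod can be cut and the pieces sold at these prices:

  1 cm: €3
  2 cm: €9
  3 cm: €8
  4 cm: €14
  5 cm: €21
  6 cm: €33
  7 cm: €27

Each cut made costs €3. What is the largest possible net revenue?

Build v[k] bottom-up: v[k] = max over allowed piece i of (p[i] + v[k−i]) − 3 per cut.
v[1] = 3
v[2] = 9
v[3] = 9  (first piece 1, then v[2]=9)
v[4] = 15  (first piece 2, then v[2]=9)
v[5] = 21
v[6] = 33
v[7] = 33  (first piece 1, then v[6]=33)
One optimal plan: pieces 6 + 1 (1 cut) → €36 − €3 = €33.

33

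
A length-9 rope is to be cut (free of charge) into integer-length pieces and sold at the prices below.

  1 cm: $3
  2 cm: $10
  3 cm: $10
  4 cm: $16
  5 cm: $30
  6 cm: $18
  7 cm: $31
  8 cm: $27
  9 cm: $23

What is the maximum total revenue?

Consider every possible first cut. best[k] is the best of p[i]+best[k−i] over all sellable i≤k.
best[1] = 3
best[2] = 10
best[3] = 13  (first piece 1, then best[2]=10)
best[4] = 20  (first piece 2, then best[2]=10)
best[5] = 30
best[6] = 33  (first piece 1, then best[5]=30)
best[7] = 40  (first piece 2, then best[5]=30)
best[8] = 43  (first piece 1, then best[7]=40)
best[9] = 50  (first piece 2, then best[7]=40)
One optimal cutting: 5 + 2 + 2 → $30 + $10 + $10 = $50.

50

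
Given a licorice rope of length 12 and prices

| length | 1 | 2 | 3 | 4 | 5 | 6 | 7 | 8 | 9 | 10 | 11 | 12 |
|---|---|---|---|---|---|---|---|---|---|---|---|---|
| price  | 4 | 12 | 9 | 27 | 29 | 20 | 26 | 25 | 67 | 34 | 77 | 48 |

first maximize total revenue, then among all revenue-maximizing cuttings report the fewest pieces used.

3

Build r[k] bottom-up: r[k] = max over allowed piece i of (p[i] + r[k−i]).
r[1] = 4
r[2] = max(4+4, 12+0) = 12
r[3] = max(4+12, 12+4, 9+0) = 16
r[4] = max(4+16, 12+12, 9+4, 27+0) = 27
r[5] = max(4+27, 12+16, 9+12, 27+4, 29+0) = 31
r[6] = max(4+31, 12+27, 9+16, 27+12, 29+4, 20+0) = 39
r[7] = max(4+39, 12+31, 9+27, …, 20+4, 26+0) = 43
r[8] = max(4+43, 12+39, 9+31, …, 26+4, 25+0) = 54
r[9] = max(4+54, 12+43, 9+39, …, 25+4, 67+0) = 67
r[10] = max(4+67, 12+54, 9+43, …, 67+4, 34+0) = 71
r[11] = max(4+71, 12+67, 9+54, …, 34+4, 77+0) = 79
r[12] = max(4+79, 12+71, 9+67, …, 77+4, 48+0) = 83
Maximum revenue is ¢83.
Now minimize piece count subject to staying optimal: for each k, pieces[k] = 1 + min over i with p[i]+r[k−i]=r[k] of pieces[k−i].
pieces[9] = 1
pieces[10] = 2
pieces[11] = 2
pieces[12] = 3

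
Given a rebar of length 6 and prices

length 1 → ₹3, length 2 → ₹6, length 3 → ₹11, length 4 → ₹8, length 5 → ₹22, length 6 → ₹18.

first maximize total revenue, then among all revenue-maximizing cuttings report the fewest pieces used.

Consider every possible first cut. r[k] is the best of p[i]+r[k−i] over all sellable i≤k.
r[1] = 3
r[2] = 6  (first piece 1, then r[1]=3)
r[3] = 11
r[4] = 14  (first piece 1, then r[3]=11)
r[5] = 22
r[6] = 25  (first piece 1, then r[5]=22)
Maximum revenue is ₹25.
Now minimize piece count subject to staying optimal: for each k, pieces[k] = 1 + min over i with p[i]+r[k−i]=r[k] of pieces[k−i].
pieces[3] = 1
pieces[4] = 2
pieces[5] = 1
pieces[6] = 2

2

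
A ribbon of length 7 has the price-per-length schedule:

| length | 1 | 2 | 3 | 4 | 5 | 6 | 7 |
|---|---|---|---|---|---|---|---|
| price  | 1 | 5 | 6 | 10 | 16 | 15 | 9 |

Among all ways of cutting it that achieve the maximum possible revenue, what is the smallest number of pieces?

2

Build r[k] bottom-up: r[k] = max over allowed piece i of (p[i] + r[k−i]).
r[1] = 1
r[2] = 5
r[3] = 6  (first piece 1, then r[2]=5)
r[4] = 10  (first piece 2, then r[2]=5)
r[5] = 16
r[6] = 17  (first piece 1, then r[5]=16)
r[7] = 21  (first piece 2, then r[5]=16)
Maximum revenue is ¢21.
Now minimize piece count subject to staying optimal: for each k, pieces[k] = 1 + min over i with p[i]+r[k−i]=r[k] of pieces[k−i].
pieces[4] = 1
pieces[5] = 1
pieces[6] = 2
pieces[7] = 2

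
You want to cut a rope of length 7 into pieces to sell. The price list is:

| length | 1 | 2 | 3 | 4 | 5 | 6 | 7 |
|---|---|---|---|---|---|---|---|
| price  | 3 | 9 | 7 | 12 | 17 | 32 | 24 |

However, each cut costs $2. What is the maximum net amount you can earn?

33

Consider every possible first cut. v[k] is the best of p[i]+v[k−i] over all sellable i≤k, charging 2 whenever i<k.
v[1] = 3
v[2] = max(3+3-2, 9+0) = 9
v[3] = max(3+9-2, 9+3-2, 7+0) = 10
v[4] = max(3+10-2, 9+9-2, 7+3-2, 12+0) = 16
v[5] = max(3+16-2, 9+10-2, 7+9-2, 12+3-2, 17+0) = 17
v[6] = max(3+17-2, 9+16-2, 7+10-2, 12+9-2, 17+3-2, 32+0) = 32
v[7] = max(3+32-2, 9+17-2, 7+16-2, …, 32+3-2, 24+0) = 33
One optimal plan: pieces 6 + 1 (1 cut) → $35 − $2 = $33.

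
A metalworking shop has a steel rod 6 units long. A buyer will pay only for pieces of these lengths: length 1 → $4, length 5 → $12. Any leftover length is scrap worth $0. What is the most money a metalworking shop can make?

24

Build f[k] bottom-up: f[k] = max over allowed piece i of (p[i] + f[k−i]).
f[1] = 4
f[2] = 8  (first piece 1, then f[1]=4)
f[3] = 12  (first piece 1, then f[2]=8)
f[4] = 16  (first piece 1, then f[3]=12)
f[5] = 20  (first piece 1, then f[4]=16)
f[6] = 24  (first piece 1, then f[5]=20)
One optimal cutting: 1 + 1 + 1 + 1 + 1 + 1 → $24.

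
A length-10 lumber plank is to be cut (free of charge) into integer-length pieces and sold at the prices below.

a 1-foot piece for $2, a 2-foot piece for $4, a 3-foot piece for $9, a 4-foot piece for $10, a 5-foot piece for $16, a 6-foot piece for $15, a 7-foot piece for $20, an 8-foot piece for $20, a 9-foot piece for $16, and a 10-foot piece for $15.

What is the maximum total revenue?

Build v[k] bottom-up: v[k] = max over allowed piece i of (p[i] + v[k−i]).
v[1] = 2
v[2] = max(2+2, 4+0) = 4
v[3] = max(2+4, 4+2, 9+0) = 9
v[4] = max(2+9, 4+4, 9+2, 10+0) = 11
v[5] = max(2+11, 4+9, 9+4, 10+2, 16+0) = 16
v[6] = max(2+16, 4+11, 9+9, 10+4, 16+2, 15+0) = 18
v[7] = max(2+18, 4+16, 9+11, …, 15+2, 20+0) = 20
v[8] = max(2+20, 4+18, 9+16, …, 20+2, 20+0) = 25
v[9] = max(2+25, 4+20, 9+18, …, 20+2, 16+0) = 27
v[10] = max(2+27, 4+25, 9+20, …, 16+2, 15+0) = 32
One optimal cutting: 5 + 5 → $16 + $16 = $32.

32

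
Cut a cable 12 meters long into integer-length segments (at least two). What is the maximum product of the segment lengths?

Define m[k] = max over 1≤i<k of i · max(k−i, m[k−i]); the inner max lets the remainder stay uncut if that's better.
Small cases: m[2]=1, m[3]=2, m[4]=4, m[5]=6, m[6]=9.
m[7] = max(1·9, 2·6, 3·4, 4·3, 5·2, 6·1) = 12
m[8] = max(1·12, 2·9, 3·6, …, 6·2, 7·1) = 18
m[9] = max(1·18, 2·12, 3·9, …, 7·2, 8·1) = 27
m[10] = max(1·27, 2·18, 3·12, …, 8·2, 9·1) = 36
m[11] = max(1·36, 2·27, 3·18, …, 9·2, 10·1) = 54
m[12] = max(1·54, 2·36, 3·27, …, 10·2, 11·1) = 81
One optimal split: 3 + 3 + 3 + 3; product 3·3·3·3 = 81.

81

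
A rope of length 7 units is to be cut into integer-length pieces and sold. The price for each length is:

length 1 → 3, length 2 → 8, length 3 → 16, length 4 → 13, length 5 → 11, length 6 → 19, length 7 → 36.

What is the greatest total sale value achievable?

36

Let v[k] be the best obtainable value from length k. For each k, try every first piece i and keep the best of price[i] + v[k−i].
v[1] = 3
v[2] = max(3+3, 8+0) = 8
v[3] = max(3+8, 8+3, 16+0) = 16
v[4] = max(3+16, 8+8, 16+3, 13+0) = 19
v[5] = max(3+19, 8+16, 16+8, 13+3, 11+0) = 24
v[6] = max(3+24, 8+19, 16+16, 13+8, 11+3, 19+0) = 32
v[7] = max(3+32, 8+24, 16+19, …, 19+3, 36+0) = 36
Best is to sell the whole 7-unit piece uncut for 36.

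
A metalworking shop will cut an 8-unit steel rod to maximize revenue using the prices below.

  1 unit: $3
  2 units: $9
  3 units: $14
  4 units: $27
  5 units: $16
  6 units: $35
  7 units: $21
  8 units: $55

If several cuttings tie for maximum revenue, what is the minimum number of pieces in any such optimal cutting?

Build r[k] bottom-up: r[k] = max over allowed piece i of (p[i] + r[k−i]).
r[1] = 3
r[2] = 9
r[3] = 14
r[4] = 27
r[5] = 30  (first piece 1, then r[4]=27)
r[6] = 36  (first piece 2, then r[4]=27)
r[7] = 41  (first piece 3, then r[4]=27)
r[8] = 55
Maximum revenue is $55.
Now minimize piece count subject to staying optimal: for each k, pieces[k] = 1 + min over i with p[i]+r[k−i]=r[k] of pieces[k−i].
pieces[5] = 2
pieces[6] = 2
pieces[7] = 2
pieces[8] = 1

1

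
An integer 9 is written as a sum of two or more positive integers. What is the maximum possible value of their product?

Define P[k] = max over 1≤i<k of i · max(k−i, P[k−i]); the inner max lets the remainder stay uncut if that's better.
Small cases: P[2]=1, P[3]=2.
P[4] = max(1×3, 2×2, 3×1) = 4
P[5] = max(1×4, 2×3, 3×2, 4×1) = 6
P[6] = max(1×6, 2×4, 3×3, 4×2, 5×1) = 9
P[7] = max(1×9, 2×6, 3×4, 4×3, 5×2, 6×1) = 12
P[8] = max(1×12, 2×9, 3×6, …, 6×2, 7×1) = 18
P[9] = max(1×18, 2×12, 3×9, …, 7×2, 8×1) = 27
One optimal split: 3 + 3 + 3; product 3×3×3 = 27.

27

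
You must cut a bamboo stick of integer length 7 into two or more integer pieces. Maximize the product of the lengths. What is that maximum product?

Define P[k] = max over 1≤i<k of i · max(k−i, P[k−i]); the inner max lets the remainder stay uncut if that's better.
P[2] = 1*max(1,0) = 1*1 = 1
P[3] = 1*max(2,1) = 1*2 = 2
P[4] = 2*max(2,1) = 2*2 = 4
P[5] = 2*max(3,2) = 2*3 = 6
P[6] = 3*max(3,2) = 3*3 = 9
P[7] = 2*max(5,6) = 2*6 = 12
One optimal split: 3 + 2 + 2; product 3*2*2 = 12.

12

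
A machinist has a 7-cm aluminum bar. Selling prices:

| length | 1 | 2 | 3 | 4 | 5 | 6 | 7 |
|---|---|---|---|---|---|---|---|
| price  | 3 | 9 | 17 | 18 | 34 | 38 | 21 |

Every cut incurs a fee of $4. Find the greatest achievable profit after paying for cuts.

Consider every possible first cut. net[k] is the best of p[i]+net[k−i] over all sellable i≤k, charging 4 whenever i<k.
net[1] = 3
net[2] = 9
net[3] = 17
net[4] = 18
net[5] = 34
net[6] = 38
net[7] = 39  (first piece 2, then net[5]=34)
One optimal plan: pieces 5 + 2 (1 cut) → $43 − $4 = $39.

39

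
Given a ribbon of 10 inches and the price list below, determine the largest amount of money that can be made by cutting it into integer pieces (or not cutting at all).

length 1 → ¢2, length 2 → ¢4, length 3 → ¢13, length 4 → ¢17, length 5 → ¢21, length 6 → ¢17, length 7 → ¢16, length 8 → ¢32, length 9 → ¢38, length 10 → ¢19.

Build best[k] bottom-up: best[k] = max over allowed piece i of (p[i] + best[k−i]).
best[1] = 2
best[2] = max(2+2, 4+0) = 4
best[3] = max(2+4, 4+2, 13+0) = 13
best[4] = max(2+13, 4+4, 13+2, 17+0) = 17
best[5] = max(2+17, 4+13, 13+4, 17+2, 21+0) = 21
best[6] = max(2+21, 4+17, 13+13, 17+4, 21+2, 17+0) = 26
best[7] = max(2+26, 4+21, 13+17, …, 17+2, 16+0) = 30
best[8] = max(2+30, 4+26, 13+21, …, 16+2, 32+0) = 34
best[9] = max(2+34, 4+30, 13+26, …, 32+2, 38+0) = 39
best[10] = max(2+39, 4+34, 13+30, …, 38+2, 19+0) = 43
One optimal cutting: 4 + 3 + 3 → ¢17 + ¢13 + ¢13 = ¢43.

43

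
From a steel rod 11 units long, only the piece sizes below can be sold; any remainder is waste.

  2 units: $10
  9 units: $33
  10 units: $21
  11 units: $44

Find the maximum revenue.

50

Build best[k] bottom-up: best[k] = max over allowed piece i of (p[i] + best[k−i]).
best[1] = 0
best[2] = 10
best[3] = 10
best[4] = 20  (first piece 2, then best[2]=10)
best[5] = 20
best[6] = 30  (first piece 2, then best[4]=20)
best[7] = 30
best[8] = 40  (first piece 2, then best[6]=30)
best[9] = max(10+30, 33+0) = 40
best[10] = max(10+40, 33+0, 21+0) = 50
best[11] = max(10+40, 33+10, 21+0, 44+0) = 50
One optimal cutting: pieces 2 + 2 + 2 + 2 + 2 with 1 unit of scrap → $50.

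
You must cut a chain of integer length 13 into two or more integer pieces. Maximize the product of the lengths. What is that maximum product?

Define f[k] = max over 1≤i<k of i · max(k−i, f[k−i]); the inner max lets the remainder stay uncut if that's better.
f[2] = 1·max(1,0) = 1·1 = 1
f[3] = max(1·2, 2·1) = 2
f[4] = max(1·3, 2·2, 3·1) = 4
f[5] = max(1·4, 2·3, 3·2, 4·1) = 6
f[6] = max(1·6, 2·4, 3·3, 4·2, 5·1) = 9
f[7] = max(1·9, 2·6, 3·4, 4·3, 5·2, 6·1) = 12
f[8] = max(1·12, 2·9, 3·6, …, 6·2, 7·1) = 18
f[9] = max(1·18, 2·12, 3·9, …, 7·2, 8·1) = 27
f[10] = max(1·27, 2·18, 3·12, …, 8·2, 9·1) = 36
f[11] = max(1·36, 2·27, 3·18, …, 9·2, 10·1) = 54
f[12] = max(1·54, 2·36, 3·27, …, 10·2, 11·1) = 81
f[13] = max(1·81, 2·54, 3·36, …, 11·2, 12·1) = 108
One optimal split: 3 + 3 + 3 + 2 + 2; product 3·3·3·2·2 = 108.

108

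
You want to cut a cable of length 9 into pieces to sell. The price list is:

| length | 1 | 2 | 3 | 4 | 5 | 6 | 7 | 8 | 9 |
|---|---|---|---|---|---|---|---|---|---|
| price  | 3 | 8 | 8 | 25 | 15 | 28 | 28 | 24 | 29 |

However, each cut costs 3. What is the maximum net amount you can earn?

47

Consider every possible first cut. v[k] is the best of p[i]+v[k−i] over all sellable i≤k, charging 3 whenever i<k.
v[1] = 3
v[2] = 8
v[3] = 8  (first piece 1, then v[2]=8)
v[4] = 25
v[5] = 25  (first piece 1, then v[4]=25)
v[6] = 30  (first piece 2, then v[4]=25)
v[7] = 30  (first piece 1, then v[6]=30)
v[8] = 47  (first piece 4, then v[4]=25)
v[9] = 47  (first piece 1, then v[8]=47)
One optimal plan: pieces 4 + 4 + 1 (2 cuts) → 53 − 6 = 47.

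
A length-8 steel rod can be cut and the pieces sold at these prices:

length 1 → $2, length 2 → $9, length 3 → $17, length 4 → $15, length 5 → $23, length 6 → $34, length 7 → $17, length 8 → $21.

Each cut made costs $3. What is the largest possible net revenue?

Consider every possible first cut. v[k] is the best of p[i]+v[k−i] over all sellable i≤k, charging 3 whenever i<k.
v[1] = 2
v[2] = max(2+2-3, 9+0) = 9
v[3] = max(2+9-3, 9+2-3, 17+0) = 17
v[4] = max(2+17-3, 9+9-3, 17+2-3, 15+0) = 16
v[5] = max(2+16-3, 9+17-3, 17+9-3, 15+2-3, 23+0) = 23
v[6] = max(2+23-3, 9+16-3, 17+17-3, 15+9-3, 23+2-3, 34+0) = 34
v[7] = max(2+34-3, 9+23-3, 17+16-3, …, 34+2-3, 17+0) = 33
v[8] = max(2+33-3, 9+34-3, 17+23-3, …, 17+2-3, 21+0) = 40
One optimal plan: pieces 6 + 2 (1 cut) → $43 − $3 = $40.

40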